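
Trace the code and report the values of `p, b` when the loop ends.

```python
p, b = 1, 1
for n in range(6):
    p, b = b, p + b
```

Let's trace through this code step by step.

Initialize: p = 1
Initialize: b = 1
Entering loop: for n in range(6):
After iteration 1: n = 0, p = 1, b = 2
After iteration 2: n = 1, p = 2, b = 3
After iteration 3: n = 2, p = 3, b = 5
After iteration 4: n = 3, p = 5, b = 8
After iteration 5: n = 4, p = 8, b = 13
After iteration 6: n = 5, p = 13, b = 21
Loop ends.

Final answer: 13, 21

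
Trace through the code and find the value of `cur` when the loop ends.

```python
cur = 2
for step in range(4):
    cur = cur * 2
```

Let's trace through this code step by step.

Initialize: cur = 2
Entering loop: for step in range(4):
After iteration 1: step = 0, cur = 4
After iteration 2: step = 1, cur = 8
After iteration 3: step = 2, cur = 16
After iteration 4: step = 3, cur = 32
Loop ends.

Final answer: 32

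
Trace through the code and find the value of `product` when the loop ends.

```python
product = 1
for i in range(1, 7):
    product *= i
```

Let's trace through this code step by step.

Initialize: product = 1
Entering loop: for i in range(1, 7):
After iteration 1: i = 1, product = 1
After iteration 2: i = 2, product = 2
After iteration 3: i = 3, product = 6
After iteration 4: i = 4, product = 24
After iteration 5: i = 5, product = 120
After iteration 6: i = 6, product = 720
Loop ends.

Final answer: 720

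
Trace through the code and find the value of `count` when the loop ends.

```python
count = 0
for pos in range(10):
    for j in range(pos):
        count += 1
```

Let's trace through this code step by step.

Initialize: count = 0
Entering loop: for pos in range(10):
After iteration 1: pos = 0, count = 0
After iteration 2: pos = 1, count = 1, j = 0
After iteration 3: pos = 2, count = 3, j = 1
After iteration 4: pos = 3, count = 6, j = 2
After iteration 5: pos = 4, count = 10, j = 3
After iteration 6: pos = 5, count = 15, j = 4
After iteration 7: pos = 6, count = 21, j = 5
After iteration 8: pos = 7, count = 28, j = 6
After iteration 9: pos = 8, count = 36, j = 7
After iteration 10: pos = 9, count = 45, j = 8
Loop ends.

Final answer: 45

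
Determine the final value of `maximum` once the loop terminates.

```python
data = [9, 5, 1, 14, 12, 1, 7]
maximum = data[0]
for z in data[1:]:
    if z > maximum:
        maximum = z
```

Let's trace through this code step by step.

Initialize: data = [9, 5, 1, 14, 12, 1, 7]
Initialize: maximum = 9
Entering loop: for z in data[1:]:
After iteration 1: z = 5, maximum = 9
After iteration 2: z = 1, maximum = 9
After iteration 3: z = 14, maximum = 14
After iteration 4: z = 12, maximum = 14
After iteration 5: z = 1, maximum = 14
After iteration 6: z = 7, maximum = 14
Loop ends.

Final answer: 14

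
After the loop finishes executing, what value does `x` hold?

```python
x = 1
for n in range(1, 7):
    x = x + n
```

Let's trace through this code step by step.

Initialize: x = 1
Entering loop: for n in range(1, 7):
After iteration 1: n = 1, x = 2
After iteration 2: n = 2, x = 4
After iteration 3: n = 3, x = 7
After iteration 4: n = 4, x = 11
After iteration 5: n = 5, x = 16
After iteration 6: n = 6, x = 22
Loop ends.

Final answer: 22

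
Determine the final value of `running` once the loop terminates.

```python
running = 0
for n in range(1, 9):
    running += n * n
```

Let's trace through this code step by step.

Initialize: running = 0
Entering loop: for n in range(1, 9):
After iteration 1: n = 1, running = 1
After iteration 2: n = 2, running = 5
After iteration 3: n = 3, running = 14
After iteration 4: n = 4, running = 30
After iteration 5: n = 5, running = 55
After iteration 6: n = 6, running = 91
After iteration 7: n = 7, running = 140
After iteration 8: n = 8, running = 204
Loop ends.

Final answer: 204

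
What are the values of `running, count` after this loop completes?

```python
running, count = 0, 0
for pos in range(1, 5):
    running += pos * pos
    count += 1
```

Let's trace through this code step by step.

Initialize: running = 0
Initialize: count = 0
Entering loop: for pos in range(1, 5):
After iteration 1: pos = 1, running = 1, count = 1
After iteration 2: pos = 2, running = 5, count = 2
After iteration 3: pos = 3, running = 14, count = 3
After iteration 4: pos = 4, running = 30, count = 4
Loop ends.

Final answer: 30, 4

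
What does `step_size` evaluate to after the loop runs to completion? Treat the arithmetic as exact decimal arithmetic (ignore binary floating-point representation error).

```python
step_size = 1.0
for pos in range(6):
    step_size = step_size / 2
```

Let's trace through this code step by step.

Initialize: step_size = 1.0
Entering loop: for pos in range(6):
After iteration 1: pos = 0, step_size = 0.5
After iteration 2: pos = 1, step_size = 0.25
After iteration 3: pos = 2, step_size = 0.125
After iteration 4: pos = 3, step_size = 0.0625
After iteration 5: pos = 4, step_size = 0.03125
After iteration 6: pos = 5, step_size = 0.015625
Loop ends.

Final answer: 0.015625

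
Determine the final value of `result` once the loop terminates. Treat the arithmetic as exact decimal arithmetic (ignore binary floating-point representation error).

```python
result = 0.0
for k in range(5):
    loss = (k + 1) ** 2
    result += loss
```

Let's trace through this code step by step.

Initialize: result = 0.0
Entering loop: for k in range(5):
After iteration 1: k = 0, result = 1.0, loss = 1
After iteration 2: k = 1, result = 5.0, loss = 4
After iteration 3: k = 2, result = 14.0, loss = 9
After iteration 4: k = 3, result = 30.0, loss = 16
After iteration 5: k = 4, result = 55.0, loss = 25
Loop ends.

Final answer: 55.0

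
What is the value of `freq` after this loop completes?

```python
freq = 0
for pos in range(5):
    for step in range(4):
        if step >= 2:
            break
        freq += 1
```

Let's trace through this code step by step.

Initialize: freq = 0
Entering loop: for pos in range(5):
After iteration 1: pos = 0, freq = 2
After iteration 2: pos = 1, freq = 4
After iteration 3: pos = 2, freq = 6
After iteration 4: pos = 3, freq = 8
After iteration 5: pos = 4, freq = 10
Loop ends.

Final answer: 10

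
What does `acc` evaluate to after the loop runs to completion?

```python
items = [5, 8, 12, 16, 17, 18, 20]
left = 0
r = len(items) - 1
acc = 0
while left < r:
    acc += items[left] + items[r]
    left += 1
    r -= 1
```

Let's trace through this code step by step.

Initialize: items = [5, 8, 12, 16, 17, 18, 20]
Initialize: left = 0
Initialize: r = 6
Initialize: acc = 0
Entering loop: while left < r:
After iteration 1: left = 1, r = 5, acc = 25
After iteration 2: left = 2, r = 4, acc = 51
After iteration 3: left = 3, r = 3, acc = 80
Loop ends.

Final answer: 80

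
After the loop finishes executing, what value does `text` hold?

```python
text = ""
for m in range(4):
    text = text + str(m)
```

Let's trace through this code step by step.

Initialize: text = ''
Entering loop: for m in range(4):
After iteration 1: m = 0, text = '0'
After iteration 2: m = 1, text = '01'
After iteration 3: m = 2, text = '012'
After iteration 4: m = 3, text = '0123'
Loop ends.

Final answer: '0123'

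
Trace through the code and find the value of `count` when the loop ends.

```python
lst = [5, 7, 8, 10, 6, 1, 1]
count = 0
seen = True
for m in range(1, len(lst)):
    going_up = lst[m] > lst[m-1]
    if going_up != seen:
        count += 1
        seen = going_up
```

Let's trace through this code step by step.

Initialize: lst = [5, 7, 8, 10, 6, 1, 1]
Initialize: count = 0
Initialize: seen = True
Entering loop: for m in range(1, len(lst)):
After iteration 1: m = 1, count = 0, seen = True, going_up = True
After iteration 2: m = 2, count = 0, seen = True, going_up = True
After iteration 3: m = 3, count = 0, seen = True, going_up = True
After iteration 4: m = 4, count = 1, seen = False, going_up = False
After iteration 5: m = 5, count = 1, seen = False, going_up = False
After iteration 6: m = 6, count = 1, seen = False, going_up = False
Loop ends.

Final answer: 1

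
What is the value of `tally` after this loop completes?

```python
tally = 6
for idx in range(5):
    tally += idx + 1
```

Let's trace through this code step by step.

Initialize: tally = 6
Entering loop: for idx in range(5):
After iteration 1: idx = 0, tally = 7
After iteration 2: idx = 1, tally = 9
After iteration 3: idx = 2, tally = 12
After iteration 4: idx = 3, tally = 16
After iteration 5: idx = 4, tally = 21
Loop ends.

Final answer: 21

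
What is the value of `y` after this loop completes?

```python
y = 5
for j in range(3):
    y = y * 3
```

Let's trace through this code step by step.

Initialize: y = 5
Entering loop: for j in range(3):
After iteration 1: j = 0, y = 15
After iteration 2: j = 1, y = 45
After iteration 3: j = 2, y = 135
Loop ends.

Final answer: 135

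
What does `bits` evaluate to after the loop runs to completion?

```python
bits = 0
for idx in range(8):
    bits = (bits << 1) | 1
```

Let's trace through this code step by step.

Initialize: bits = 0
Entering loop: for idx in range(8):
After iteration 1: idx = 0, bits = 1
After iteration 2: idx = 1, bits = 3
After iteration 3: idx = 2, bits = 7
After iteration 4: idx = 3, bits = 15
After iteration 5: idx = 4, bits = 31
After iteration 6: idx = 5, bits = 63
After iteration 7: idx = 6, bits = 127
After iteration 8: idx = 7, bits = 255
Loop ends.

Final answer: 255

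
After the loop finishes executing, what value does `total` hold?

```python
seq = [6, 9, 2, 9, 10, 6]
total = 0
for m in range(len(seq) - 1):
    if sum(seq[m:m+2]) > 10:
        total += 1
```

Let's trace through this code step by step.

Initialize: seq = [6, 9, 2, 9, 10, 6]
Initialize: total = 0
Entering loop: for m in range(len(seq) - 1):
After iteration 1: m = 0, total = 1
After iteration 2: m = 1, total = 2
After iteration 3: m = 2, total = 3
After iteration 4: m = 3, total = 4
After iteration 5: m = 4, total = 5
Loop ends.

Final answer: 5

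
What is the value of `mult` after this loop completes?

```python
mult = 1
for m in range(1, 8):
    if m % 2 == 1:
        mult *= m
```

Let's trace through this code step by step.

Initialize: mult = 1
Entering loop: for m in range(1, 8):
After iteration 1: m = 1, mult = 1
After iteration 2: m = 2, mult = 1
After iteration 3: m = 3, mult = 3
After iteration 4: m = 4, mult = 3
After iteration 5: m = 5, mult = 15
After iteration 6: m = 6, mult = 15
After iteration 7: m = 7, mult = 105
Loop ends.

Final answer: 105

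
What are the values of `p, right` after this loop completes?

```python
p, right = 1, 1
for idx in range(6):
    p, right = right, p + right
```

Let's trace through this code step by step.

Initialize: p = 1
Initialize: right = 1
Entering loop: for idx in range(6):
After iteration 1: idx = 0, p = 1, right = 2
After iteration 2: idx = 1, p = 2, right = 3
After iteration 3: idx = 2, p = 3, right = 5
After iteration 4: idx = 3, p = 5, right = 8
After iteration 5: idx = 4, p = 8, right = 13
After iteration 6: idx = 5, p = 13, right = 21
Loop ends.

Final answer: 13, 21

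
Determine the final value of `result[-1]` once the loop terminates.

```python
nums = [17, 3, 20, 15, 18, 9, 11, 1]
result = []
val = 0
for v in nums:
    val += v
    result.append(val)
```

Let's trace through this code step by step.

Initialize: nums = [17, 3, 20, 15, 18, 9, 11, 1]
Initialize: result = []
Initialize: val = 0
Entering loop: for v in nums:
After iteration 1: v = 17, result = [17], val = 17
After iteration 2: v = 3, result = [17, 20], val = 20
After iteration 3: v = 20, result = [17, 20, 40], val = 40
After iteration 4: v = 15, result = [17, 20, 40, 55], val = 55
After iteration 5: v = 18, result = [17, 20, 40, 55, 73], val = 73
After iteration 6: v = 9, result = [17, 20, 40, 55, 73, 82], val = 82
After iteration 7: v = 11, result = [17, 20, 40, 55, 73, 82, 93], val = 93
After iteration 8: v = 1, result = [17, 20, 40, 55, 73, 82, 93, 94], val = 94
Loop ends.
result[-1] = 94

Final answer: 94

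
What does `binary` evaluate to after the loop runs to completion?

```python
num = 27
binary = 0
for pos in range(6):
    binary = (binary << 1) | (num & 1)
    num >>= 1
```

Let's trace through this code step by step.

Initialize: num = 27
Initialize: binary = 0
Entering loop: for pos in range(6):
After iteration 1: pos = 0, num = 13, binary = 1
After iteration 2: pos = 1, num = 6, binary = 3
After iteration 3: pos = 2, num = 3, binary = 6
After iteration 4: pos = 3, num = 1, binary = 13
After iteration 5: pos = 4, num = 0, binary = 27
After iteration 6: pos = 5, num = 0, binary = 54
Loop ends.

Final answer: 54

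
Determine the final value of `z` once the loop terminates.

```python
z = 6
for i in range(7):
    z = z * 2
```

Let's trace through this code step by step.

Initialize: z = 6
Entering loop: for i in range(7):
After iteration 1: i = 0, z = 12
After iteration 2: i = 1, z = 24
After iteration 3: i = 2, z = 48
After iteration 4: i = 3, z = 96
After iteration 5: i = 4, z = 192
After iteration 6: i = 5, z = 384
After iteration 7: i = 6, z = 768
Loop ends.

Final answer: 768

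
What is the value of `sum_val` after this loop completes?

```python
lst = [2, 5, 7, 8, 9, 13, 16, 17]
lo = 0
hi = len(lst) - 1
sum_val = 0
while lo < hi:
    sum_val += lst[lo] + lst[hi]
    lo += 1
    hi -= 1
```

Let's trace through this code step by step.

Initialize: lst = [2, 5, 7, 8, 9, 13, 16, 17]
Initialize: lo = 0
Initialize: hi = 7
Initialize: sum_val = 0
Entering loop: while lo < hi:
After iteration 1: lo = 1, hi = 6, sum_val = 19
After iteration 2: lo = 2, hi = 5, sum_val = 40
After iteration 3: lo = 3, hi = 4, sum_val = 60
After iteration 4: lo = 4, hi = 3, sum_val = 77
Loop ends.

Final answer: 77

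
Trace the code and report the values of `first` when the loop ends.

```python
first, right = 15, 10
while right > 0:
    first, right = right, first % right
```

Let's trace through this code step by step.

Initialize: first = 15
Initialize: right = 10
Entering loop: while right > 0:
After iteration 1: first = 10, right = 5
After iteration 2: first = 5, right = 0
Loop ends.

Final answer: 5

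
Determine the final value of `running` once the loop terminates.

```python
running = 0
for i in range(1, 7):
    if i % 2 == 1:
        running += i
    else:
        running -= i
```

Let's trace through this code step by step.

Initialize: running = 0
Entering loop: for i in range(1, 7):
After iteration 1: i = 1, running = 1
After iteration 2: i = 2, running = -1
After iteration 3: i = 3, running = 2
After iteration 4: i = 4, running = -2
After iteration 5: i = 5, running = 3
After iteration 6: i = 6, running = -3
Loop ends.

Final answer: -3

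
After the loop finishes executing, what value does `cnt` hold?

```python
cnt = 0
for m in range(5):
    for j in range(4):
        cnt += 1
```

Let's trace through this code step by step.

Initialize: cnt = 0
Entering loop: for m in range(5):
After iteration 1: m = 0, cnt = 4
After iteration 2: m = 1, cnt = 8
After iteration 3: m = 2, cnt = 12
After iteration 4: m = 3, cnt = 16
After iteration 5: m = 4, cnt = 20
Loop ends.

Final answer: 20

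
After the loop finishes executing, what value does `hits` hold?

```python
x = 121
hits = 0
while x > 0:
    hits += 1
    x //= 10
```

Let's trace through this code step by step.

Initialize: x = 121
Initialize: hits = 0
Entering loop: while x > 0:
After iteration 1: x = 12, hits = 1
After iteration 2: x = 1, hits = 2
After iteration 3: x = 0, hits = 3
Loop ends.

Final answer: 3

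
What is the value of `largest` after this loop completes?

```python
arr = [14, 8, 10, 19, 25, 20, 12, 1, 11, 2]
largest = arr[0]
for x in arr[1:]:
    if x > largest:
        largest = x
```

Let's trace through this code step by step.

Initialize: arr = [14, 8, 10, 19, 25, 20, 12, 1, 11, 2]
Initialize: largest = 14
Entering loop: for x in arr[1:]:
After iteration 1: x = 8, largest = 14
After iteration 2: x = 10, largest = 14
After iteration 3: x = 19, largest = 19
After iteration 4: x = 25, largest = 25
After iteration 5: x = 20, largest = 25
After iteration 6: x = 12, largest = 25
After iteration 7: x = 1, largest = 25
After iteration 8: x = 11, largest = 25
After iteration 9: x = 2, largest = 25
Loop ends.

Final answer: 25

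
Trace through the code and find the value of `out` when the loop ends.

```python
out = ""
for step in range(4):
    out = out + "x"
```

Let's trace through this code step by step.

Initialize: out = ''
Entering loop: for step in range(4):
After iteration 1: step = 0, out = 'x'
After iteration 2: step = 1, out = 'xx'
After iteration 3: step = 2, out = 'xxx'
After iteration 4: step = 3, out = 'xxxx'
Loop ends.

Final answer: 'xxxx'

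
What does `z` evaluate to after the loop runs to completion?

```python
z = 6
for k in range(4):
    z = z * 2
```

Let's trace through this code step by step.

Initialize: z = 6
Entering loop: for k in range(4):
After iteration 1: k = 0, z = 12
After iteration 2: k = 1, z = 24
After iteration 3: k = 2, z = 48
After iteration 4: k = 3, z = 96
Loop ends.

Final answer: 96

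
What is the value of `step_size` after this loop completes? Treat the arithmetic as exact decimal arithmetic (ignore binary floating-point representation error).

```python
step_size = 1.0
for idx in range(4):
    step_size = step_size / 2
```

Let's trace through this code step by step.

Initialize: step_size = 1.0
Entering loop: for idx in range(4):
After iteration 1: idx = 0, step_size = 0.5
After iteration 2: idx = 1, step_size = 0.25
After iteration 3: idx = 2, step_size = 0.125
After iteration 4: idx = 3, step_size = 0.0625
Loop ends.

Final answer: 0.0625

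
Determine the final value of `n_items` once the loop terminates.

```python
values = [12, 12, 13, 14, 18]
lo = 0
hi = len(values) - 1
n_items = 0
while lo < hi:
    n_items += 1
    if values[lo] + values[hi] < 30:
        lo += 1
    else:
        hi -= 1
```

Let's trace through this code step by step.

Initialize: values = [12, 12, 13, 14, 18]
Initialize: lo = 0
Initialize: hi = 4
Initialize: n_items = 0
Entering loop: while lo < hi:
After iteration 1: lo = 0, hi = 3, n_items = 1
After iteration 2: lo = 1, hi = 3, n_items = 2
After iteration 3: lo = 2, hi = 3, n_items = 3
After iteration 4: lo = 3, hi = 3, n_items = 4
Loop ends.

Final answer: 4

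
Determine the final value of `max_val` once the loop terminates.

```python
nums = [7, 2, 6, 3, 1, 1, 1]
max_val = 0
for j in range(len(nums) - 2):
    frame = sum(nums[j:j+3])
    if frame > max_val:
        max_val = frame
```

Let's trace through this code step by step.

Initialize: nums = [7, 2, 6, 3, 1, 1, 1]
Initialize: max_val = 0
Entering loop: for j in range(len(nums) - 2):
After iteration 1: j = 0, max_val = 15, frame = 15
After iteration 2: j = 1, max_val = 15, frame = 11
After iteration 3: j = 2, max_val = 15, frame = 10
After iteration 4: j = 3, max_val = 15, frame = 5
After iteration 5: j = 4, max_val = 15, frame = 3
Loop ends.

Final answer: 15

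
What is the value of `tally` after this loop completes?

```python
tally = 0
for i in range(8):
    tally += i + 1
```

Let's trace through this code step by step.

Initialize: tally = 0
Entering loop: for i in range(8):
After iteration 1: i = 0, tally = 1
After iteration 2: i = 1, tally = 3
After iteration 3: i = 2, tally = 6
After iteration 4: i = 3, tally = 10
After iteration 5: i = 4, tally = 15
After iteration 6: i = 5, tally = 21
After iteration 7: i = 6, tally = 28
After iteration 8: i = 7, tally = 36
Loop ends.

Final answer: 36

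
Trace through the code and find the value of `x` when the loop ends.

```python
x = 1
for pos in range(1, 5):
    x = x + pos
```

Let's trace through this code step by step.

Initialize: x = 1
Entering loop: for pos in range(1, 5):
After iteration 1: pos = 1, x = 2
After iteration 2: pos = 2, x = 4
After iteration 3: pos = 3, x = 7
After iteration 4: pos = 4, x = 11
Loop ends.

Final answer: 11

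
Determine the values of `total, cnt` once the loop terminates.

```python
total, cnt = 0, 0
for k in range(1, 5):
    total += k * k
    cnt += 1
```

Let's trace through this code step by step.

Initialize: total = 0
Initialize: cnt = 0
Entering loop: for k in range(1, 5):
After iteration 1: k = 1, total = 1, cnt = 1
After iteration 2: k = 2, total = 5, cnt = 2
After iteration 3: k = 3, total = 14, cnt = 3
After iteration 4: k = 4, total = 30, cnt = 4
Loop ends.

Final answer: 30, 4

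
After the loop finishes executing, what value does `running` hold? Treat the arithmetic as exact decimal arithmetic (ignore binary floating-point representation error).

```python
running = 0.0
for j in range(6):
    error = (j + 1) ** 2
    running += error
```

Let's trace through this code step by step.

Initialize: running = 0.0
Entering loop: for j in range(6):
After iteration 1: j = 0, running = 1.0, error = 1
After iteration 2: j = 1, running = 5.0, error = 4
After iteration 3: j = 2, running = 14.0, error = 9
After iteration 4: j = 3, running = 30.0, error = 16
After iteration 5: j = 4, running = 55.0, error = 25
After iteration 6: j = 5, running = 91.0, error = 36
Loop ends.

Final answer: 91.0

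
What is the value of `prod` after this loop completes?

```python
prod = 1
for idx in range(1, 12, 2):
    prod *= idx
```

Let's trace through this code step by step.

Initialize: prod = 1
Entering loop: for idx in range(1, 12, 2):
After iteration 1: idx = 1, prod = 1
After iteration 2: idx = 3, prod = 3
After iteration 3: idx = 5, prod = 15
After iteration 4: idx = 7, prod = 105
After iteration 5: idx = 9, prod = 945
After iteration 6: idx = 11, prod = 10395
Loop ends.

Final answer: 10395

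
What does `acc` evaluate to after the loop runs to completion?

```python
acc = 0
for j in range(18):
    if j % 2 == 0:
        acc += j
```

Let's trace through this code step by step.

Initialize: acc = 0
Entering loop: for j in range(18):
After iteration 1: j = 0, acc = 0
After iteration 2: j = 1, acc = 0
After iteration 3: j = 2, acc = 2
After iteration 4: j = 3, acc = 2
After iteration 5: j = 4, acc = 6
After iteration 6: j = 5, acc = 6
After iteration 7: j = 6, acc = 12
After iteration 8: j = 7, acc = 12
After iteration 9: j = 8, acc = 20
After iteration 10: j = 9, acc = 20
After iteration 11: j = 10, acc = 30
After iteration 12: j = 11, acc = 30
After iteration 13: j = 12, acc = 42
After iteration 14: j = 13, acc = 42
After iteration 15: j = 14, acc = 56
After iteration 16: j = 15, acc = 56
After iteration 17: j = 16, acc = 72
After iteration 18: j = 17, acc = 72
Loop ends.

Final answer: 72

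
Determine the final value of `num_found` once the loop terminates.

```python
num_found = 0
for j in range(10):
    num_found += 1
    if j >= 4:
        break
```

Let's trace through this code step by step.

Initialize: num_found = 0
Entering loop: for j in range(10):
After iteration 1: j = 0, num_found = 1
After iteration 2: j = 1, num_found = 2
After iteration 3: j = 2, num_found = 3
After iteration 4: j = 3, num_found = 4
After iteration 5: j = 4, num_found = 5
Loop ends.

Final answer: 5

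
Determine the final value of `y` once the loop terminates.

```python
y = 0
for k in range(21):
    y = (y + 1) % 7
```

Let's trace through this code step by step.

Initialize: y = 0
Entering loop: for k in range(21):
After iteration 1: k = 0, y = 1
After iteration 2: k = 1, y = 2
After iteration 3: k = 2, y = 3
After iteration 4: k = 3, y = 4
After iteration 5: k = 4, y = 5
After iteration 6: k = 5, y = 6
After iteration 7: k = 6, y = 0
After iteration 8: k = 7, y = 1
After iteration 9: k = 8, y = 2
After iteration 10: k = 9, y = 3
After iteration 11: k = 10, y = 4
After iteration 12: k = 11, y = 5
After iteration 13: k = 12, y = 6
After iteration 14: k = 13, y = 0
After iteration 15: k = 14, y = 1
After iteration 16: k = 15, y = 2
After iteration 17: k = 16, y = 3
After iteration 18: k = 17, y = 4
After iteration 19: k = 18, y = 5
After iteration 20: k = 19, y = 6
After iteration 21: k = 20, y = 0
Loop ends.

Final answer: 0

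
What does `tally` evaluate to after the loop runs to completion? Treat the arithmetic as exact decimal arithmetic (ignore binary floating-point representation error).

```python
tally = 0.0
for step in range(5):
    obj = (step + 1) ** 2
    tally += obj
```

Let's trace through this code step by step.

Initialize: tally = 0.0
Entering loop: for step in range(5):
After iteration 1: step = 0, tally = 1.0, obj = 1
After iteration 2: step = 1, tally = 5.0, obj = 4
After iteration 3: step = 2, tally = 14.0, obj = 9
After iteration 4: step = 3, tally = 30.0, obj = 16
After iteration 5: step = 4, tally = 55.0, obj = 25
Loop ends.

Final answer: 55.0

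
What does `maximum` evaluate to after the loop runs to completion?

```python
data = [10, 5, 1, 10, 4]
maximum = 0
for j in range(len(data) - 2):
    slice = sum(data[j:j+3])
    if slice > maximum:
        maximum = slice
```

Let's trace through this code step by step.

Initialize: data = [10, 5, 1, 10, 4]
Initialize: maximum = 0
Entering loop: for j in range(len(data) - 2):
After iteration 1: j = 0, maximum = 16, slice = 16
After iteration 2: j = 1, maximum = 16, slice = 16
After iteration 3: j = 2, maximum = 16, slice = 15
Loop ends.

Final answer: 16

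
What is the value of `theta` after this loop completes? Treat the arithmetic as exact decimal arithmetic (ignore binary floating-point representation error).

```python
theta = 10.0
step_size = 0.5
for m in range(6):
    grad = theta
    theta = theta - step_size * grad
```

Let's trace through this code step by step.

Initialize: theta = 10.0
Initialize: step_size = 0.5
Entering loop: for m in range(6):
After iteration 1: m = 0, theta = 5.0, grad = 10.0
After iteration 2: m = 1, theta = 2.5, grad = 5.0
After iteration 3: m = 2, theta = 1.25, grad = 2.5
After iteration 4: m = 3, theta = 0.625, grad = 1.25
After iteration 5: m = 4, theta = 0.3125, grad = 0.625
After iteration 6: m = 5, theta = 0.15625, grad = 0.3125
Loop ends.

Final answer: 0.15625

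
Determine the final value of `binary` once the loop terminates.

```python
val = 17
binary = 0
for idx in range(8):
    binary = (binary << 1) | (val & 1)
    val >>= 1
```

Let's trace through this code step by step.

Initialize: val = 17
Initialize: binary = 0
Entering loop: for idx in range(8):
After iteration 1: idx = 0, val = 8, binary = 1
After iteration 2: idx = 1, val = 4, binary = 2
After iteration 3: idx = 2, val = 2, binary = 4
After iteration 4: idx = 3, val = 1, binary = 8
After iteration 5: idx = 4, val = 0, binary = 17
After iteration 6: idx = 5, val = 0, binary = 34
After iteration 7: idx = 6, val = 0, binary = 68
After iteration 8: idx = 7, val = 0, binary = 136
Loop ends.

Final answer: 136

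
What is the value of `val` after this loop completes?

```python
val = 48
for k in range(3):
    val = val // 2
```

Let's trace through this code step by step.

Initialize: val = 48
Entering loop: for k in range(3):
After iteration 1: k = 0, val = 24
After iteration 2: k = 1, val = 12
After iteration 3: k = 2, val = 6
Loop ends.

Final answer: 6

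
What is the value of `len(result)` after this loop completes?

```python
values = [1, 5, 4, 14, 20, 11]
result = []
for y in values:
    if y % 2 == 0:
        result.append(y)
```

Let's trace through this code step by step.

Initialize: values = [1, 5, 4, 14, 20, 11]
Initialize: result = []
Entering loop: for y in values:
After iteration 1: y = 1, result = []
After iteration 2: y = 5, result = []
After iteration 3: y = 4, result = [4]
After iteration 4: y = 14, result = [4, 14]
After iteration 5: y = 20, result = [4, 14, 20]
After iteration 6: y = 11, result = [4, 14, 20]
Loop ends.
len(result) = 3

Final answer: 3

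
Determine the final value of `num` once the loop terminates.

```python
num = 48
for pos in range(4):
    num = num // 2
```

Let's trace through this code step by step.

Initialize: num = 48
Entering loop: for pos in range(4):
After iteration 1: pos = 0, num = 24
After iteration 2: pos = 1, num = 12
After iteration 3: pos = 2, num = 6
After iteration 4: pos = 3, num = 3
Loop ends.

Final answer: 3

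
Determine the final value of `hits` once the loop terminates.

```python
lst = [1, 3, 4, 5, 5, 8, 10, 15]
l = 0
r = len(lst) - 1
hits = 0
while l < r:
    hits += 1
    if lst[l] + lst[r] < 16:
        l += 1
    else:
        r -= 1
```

Let's trace through this code step by step.

Initialize: lst = [1, 3, 4, 5, 5, 8, 10, 15]
Initialize: l = 0
Initialize: r = 7
Initialize: hits = 0
Entering loop: while l < r:
After iteration 1: l = 0, r = 6, hits = 1
After iteration 2: l = 1, r = 6, hits = 2
After iteration 3: l = 2, r = 6, hits = 3
After iteration 4: l = 3, r = 6, hits = 4
After iteration 5: l = 4, r = 6, hits = 5
After iteration 6: l = 5, r = 6, hits = 6
After iteration 7: l = 5, r = 5, hits = 7
Loop ends.

Final answer: 7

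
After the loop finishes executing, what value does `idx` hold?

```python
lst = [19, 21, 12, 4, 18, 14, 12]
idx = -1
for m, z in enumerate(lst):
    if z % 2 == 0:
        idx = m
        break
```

Let's trace through this code step by step.

Initialize: lst = [19, 21, 12, 4, 18, 14, 12]
Initialize: idx = -1
Entering loop: for m, z in enumerate(lst):
After iteration 1: m = 0, z = 19, idx = -1
After iteration 2: m = 1, z = 21, idx = -1
After iteration 3: m = 2, z = 12, idx = 2
Loop ends.

Final answer: 2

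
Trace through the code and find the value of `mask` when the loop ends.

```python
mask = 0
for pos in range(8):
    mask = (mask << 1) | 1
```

Let's trace through this code step by step.

Initialize: mask = 0
Entering loop: for pos in range(8):
After iteration 1: pos = 0, mask = 1
After iteration 2: pos = 1, mask = 3
After iteration 3: pos = 2, mask = 7
After iteration 4: pos = 3, mask = 15
After iteration 5: pos = 4, mask = 31
After iteration 6: pos = 5, mask = 63
After iteration 7: pos = 6, mask = 127
After iteration 8: pos = 7, mask = 255
Loop ends.

Final answer: 255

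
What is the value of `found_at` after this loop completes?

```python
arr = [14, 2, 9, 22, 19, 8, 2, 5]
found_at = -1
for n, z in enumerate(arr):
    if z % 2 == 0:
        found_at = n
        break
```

Let's trace through this code step by step.

Initialize: arr = [14, 2, 9, 22, 19, 8, 2, 5]
Initialize: found_at = -1
Entering loop: for n, z in enumerate(arr):
After iteration 1: n = 0, z = 14, found_at = 0
Loop ends.

Final answer: 0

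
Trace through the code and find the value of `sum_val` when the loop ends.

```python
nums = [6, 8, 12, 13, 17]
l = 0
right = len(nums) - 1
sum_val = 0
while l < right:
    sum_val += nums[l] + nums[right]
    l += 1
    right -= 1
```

Let's trace through this code step by step.

Initialize: nums = [6, 8, 12, 13, 17]
Initialize: l = 0
Initialize: right = 4
Initialize: sum_val = 0
Entering loop: while l < right:
After iteration 1: l = 1, right = 3, sum_val = 23
After iteration 2: l = 2, right = 2, sum_val = 44
Loop ends.

Final answer: 44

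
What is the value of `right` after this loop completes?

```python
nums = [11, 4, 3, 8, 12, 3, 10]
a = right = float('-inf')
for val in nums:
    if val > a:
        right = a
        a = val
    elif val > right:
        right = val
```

Let's trace through this code step by step.

Initialize: nums = [11, 4, 3, 8, 12, 3, 10]
Initialize: a = -inf
Initialize: right = -inf
Entering loop: for val in nums:
After iteration 1: val = 11, a = 11, right = -inf
After iteration 2: val = 4, a = 11, right = 4
After iteration 3: val = 3, a = 11, right = 4
After iteration 4: val = 8, a = 11, right = 8
After iteration 5: val = 12, a = 12, right = 11
After iteration 6: val = 3, a = 12, right = 11
After iteration 7: val = 10, a = 12, right = 11
Loop ends.

Final answer: 11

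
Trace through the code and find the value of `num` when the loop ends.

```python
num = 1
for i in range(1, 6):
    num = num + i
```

Let's trace through this code step by step.

Initialize: num = 1
Entering loop: for i in range(1, 6):
After iteration 1: i = 1, num = 2
After iteration 2: i = 2, num = 4
After iteration 3: i = 3, num = 7
After iteration 4: i = 4, num = 11
After iteration 5: i = 5, num = 16
Loop ends.

Final answer: 16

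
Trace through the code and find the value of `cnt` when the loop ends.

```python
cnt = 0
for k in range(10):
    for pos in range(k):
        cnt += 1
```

Let's trace through this code step by step.

Initialize: cnt = 0
Entering loop: for k in range(10):
After iteration 1: k = 0, cnt = 0
After iteration 2: k = 1, cnt = 1, pos = 0
After iteration 3: k = 2, cnt = 3, pos = 1
After iteration 4: k = 3, cnt = 6, pos = 2
After iteration 5: k = 4, cnt = 10, pos = 3
After iteration 6: k = 5, cnt = 15, pos = 4
After iteration 7: k = 6, cnt = 21, pos = 5
After iteration 8: k = 7, cnt = 28, pos = 6
After iteration 9: k = 8, cnt = 36, pos = 7
After iteration 10: k = 9, cnt = 45, pos = 8
Loop ends.

Final answer: 45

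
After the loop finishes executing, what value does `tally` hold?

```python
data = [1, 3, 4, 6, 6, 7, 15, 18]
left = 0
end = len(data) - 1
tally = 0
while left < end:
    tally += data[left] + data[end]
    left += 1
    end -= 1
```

Let's trace through this code step by step.

Initialize: data = [1, 3, 4, 6, 6, 7, 15, 18]
Initialize: left = 0
Initialize: end = 7
Initialize: tally = 0
Entering loop: while left < end:
After iteration 1: left = 1, end = 6, tally = 19
After iteration 2: left = 2, end = 5, tally = 37
After iteration 3: left = 3, end = 4, tally = 48
After iteration 4: left = 4, end = 3, tally = 60
Loop ends.

Final answer: 60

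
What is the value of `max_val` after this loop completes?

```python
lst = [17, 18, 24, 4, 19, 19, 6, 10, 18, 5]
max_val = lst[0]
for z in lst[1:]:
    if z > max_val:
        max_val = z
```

Let's trace through this code step by step.

Initialize: lst = [17, 18, 24, 4, 19, 19, 6, 10, 18, 5]
Initialize: max_val = 17
Entering loop: for z in lst[1:]:
After iteration 1: z = 18, max_val = 18
After iteration 2: z = 24, max_val = 24
After iteration 3: z = 4, max_val = 24
After iteration 4: z = 19, max_val = 24
After iteration 5: z = 19, max_val = 24
After iteration 6: z = 6, max_val = 24
After iteration 7: z = 10, max_val = 24
After iteration 8: z = 18, max_val = 24
After iteration 9: z = 5, max_val = 24
Loop ends.

Final answer: 24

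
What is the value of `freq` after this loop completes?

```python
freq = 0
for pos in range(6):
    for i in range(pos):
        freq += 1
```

Let's trace through this code step by step.

Initialize: freq = 0
Entering loop: for pos in range(6):
After iteration 1: pos = 0, freq = 0
After iteration 2: pos = 1, freq = 1, i = 0
After iteration 3: pos = 2, freq = 3, i = 1
After iteration 4: pos = 3, freq = 6, i = 2
After iteration 5: pos = 4, freq = 10, i = 3
After iteration 6: pos = 5, freq = 15, i = 4
Loop ends.

Final answer: 15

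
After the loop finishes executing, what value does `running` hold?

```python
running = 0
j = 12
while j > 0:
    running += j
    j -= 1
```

Let's trace through this code step by step.

Initialize: running = 0
Initialize: j = 12
Entering loop: while j > 0:
After iteration 1: running = 12, j = 11
After iteration 2: running = 23, j = 10
After iteration 3: running = 33, j = 9
After iteration 4: running = 42, j = 8
After iteration 5: running = 50, j = 7
After iteration 6: running = 57, j = 6
After iteration 7: running = 63, j = 5
After iteration 8: running = 68, j = 4
After iteration 9: running = 72, j = 3
After iteration 10: running = 75, j = 2
After iteration 11: running = 77, j = 1
After iteration 12: running = 78, j = 0
Loop ends.

Final answer: 78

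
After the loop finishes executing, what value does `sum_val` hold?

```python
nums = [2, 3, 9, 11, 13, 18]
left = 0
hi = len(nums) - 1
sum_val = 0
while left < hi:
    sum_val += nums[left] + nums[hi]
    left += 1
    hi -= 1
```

Let's trace through this code step by step.

Initialize: nums = [2, 3, 9, 11, 13, 18]
Initialize: left = 0
Initialize: hi = 5
Initialize: sum_val = 0
Entering loop: while left < hi:
After iteration 1: left = 1, hi = 4, sum_val = 20
After iteration 2: left = 2, hi = 3, sum_val = 36
After iteration 3: left = 3, hi = 2, sum_val = 56
Loop ends.

Final answer: 56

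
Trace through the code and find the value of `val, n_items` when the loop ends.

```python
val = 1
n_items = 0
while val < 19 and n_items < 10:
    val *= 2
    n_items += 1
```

Let's trace through this code step by step.

Initialize: val = 1
Initialize: n_items = 0
Entering loop: while val < 19 and n_items < 10:
After iteration 1: val = 2, n_items = 1
After iteration 2: val = 4, n_items = 2
After iteration 3: val = 8, n_items = 3
After iteration 4: val = 16, n_items = 4
After iteration 5: val = 32, n_items = 5
Loop ends.

Final answer: 32, 5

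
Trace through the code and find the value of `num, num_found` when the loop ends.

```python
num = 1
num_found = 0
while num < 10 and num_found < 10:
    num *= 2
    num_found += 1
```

Let's trace through this code step by step.

Initialize: num = 1
Initialize: num_found = 0
Entering loop: while num < 10 and num_found < 10:
After iteration 1: num = 2, num_found = 1
After iteration 2: num = 4, num_found = 2
After iteration 3: num = 8, num_found = 3
After iteration 4: num = 16, num_found = 4
Loop ends.

Final answer: 16, 4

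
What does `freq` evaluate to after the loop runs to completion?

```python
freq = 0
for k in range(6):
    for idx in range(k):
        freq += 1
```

Let's trace through this code step by step.

Initialize: freq = 0
Entering loop: for k in range(6):
After iteration 1: k = 0, freq = 0
After iteration 2: k = 1, freq = 1, idx = 0
After iteration 3: k = 2, freq = 3, idx = 1
After iteration 4: k = 3, freq = 6, idx = 2
After iteration 5: k = 4, freq = 10, idx = 3
After iteration 6: k = 5, freq = 15, idx = 4
Loop ends.

Final answer: 15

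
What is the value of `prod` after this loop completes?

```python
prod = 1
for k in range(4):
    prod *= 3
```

Let's trace through this code step by step.

Initialize: prod = 1
Entering loop: for k in range(4):
After iteration 1: k = 0, prod = 3
After iteration 2: k = 1, prod = 9
After iteration 3: k = 2, prod = 27
After iteration 4: k = 3, prod = 81
Loop ends.

Final answer: 81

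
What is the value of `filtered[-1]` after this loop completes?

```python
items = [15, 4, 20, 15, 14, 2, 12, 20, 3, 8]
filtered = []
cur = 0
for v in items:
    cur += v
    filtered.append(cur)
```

Let's trace through this code step by step.

Initialize: items = [15, 4, 20, 15, 14, 2, 12, 20, 3, 8]
Initialize: filtered = []
Initialize: cur = 0
Entering loop: for v in items:
After iteration 1: v = 15, filtered = [15], cur = 15
After iteration 2: v = 4, filtered = [15, 19], cur = 19
After iteration 3: v = 20, filtered = [15, 19, 39], cur = 39
After iteration 4: v = 15, filtered = [15, 19, 39, 54], cur = 54
After iteration 5: v = 14, filtered = [15, 19, 39, 54, 68], cur = 68
After iteration 6: v = 2, filtered = [15, 19, 39, 54, 68, 70], cur = 70
After iteration 7: v = 12, filtered = [15, 19, 39, 54, 68, 70, 82], cur = 82
After iteration 8: v = 20, filtered = [15, 19, 39, 54, 68, 70, 82, 102], cur = 102
After iteration 9: v = 3, filtered = [15, 19, 39, 54, 68, 70, 82, 102, 105], cur = 105
After iteration 10: v = 8, filtered = [15, 19, 39, 54, 68, 70, 82, 102, 105, 113], cur = 113
Loop ends.
filtered[-1] = 113

Final answer: 113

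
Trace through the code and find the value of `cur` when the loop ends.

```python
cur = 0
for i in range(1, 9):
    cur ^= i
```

Let's trace through this code step by step.

Initialize: cur = 0
Entering loop: for i in range(1, 9):
After iteration 1: i = 1, cur = 1
After iteration 2: i = 2, cur = 3
After iteration 3: i = 3, cur = 0
After iteration 4: i = 4, cur = 4
After iteration 5: i = 5, cur = 1
After iteration 6: i = 6, cur = 7
After iteration 7: i = 7, cur = 0
After iteration 8: i = 8, cur = 8
Loop ends.

Final answer: 8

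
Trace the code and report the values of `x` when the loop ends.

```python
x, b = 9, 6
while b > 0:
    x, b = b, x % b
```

Let's trace through this code step by step.

Initialize: x = 9
Initialize: b = 6
Entering loop: while b > 0:
After iteration 1: x = 6, b = 3
After iteration 2: x = 3, b = 0
Loop ends.

Final answer: 3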